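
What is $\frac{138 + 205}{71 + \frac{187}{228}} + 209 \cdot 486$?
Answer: $\frac{1663352454}{16375} \approx 1.0158 \cdot 10^{5}$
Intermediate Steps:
$\frac{138 + 205}{71 + \frac{187}{228}} + 209 \cdot 486 = \frac{343}{71 + 187 \cdot \frac{1}{228}} + 101574 = \frac{343}{71 + \frac{187}{228}} + 101574 = \frac{343}{\frac{16375}{228}} + 101574 = 343 \cdot \frac{228}{16375} + 101574 = \frac{78204}{16375} + 101574 = \frac{1663352454}{16375}$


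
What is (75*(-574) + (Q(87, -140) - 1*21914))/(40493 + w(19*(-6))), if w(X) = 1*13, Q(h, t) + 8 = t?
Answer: -10852/6751 ≈ -1.6075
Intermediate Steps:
Q(h, t) = -8 + t
w(X) = 13
(75*(-574) + (Q(87, -140) - 1*21914))/(40493 + w(19*(-6))) = (75*(-574) + ((-8 - 140) - 1*21914))/(40493 + 13) = (-43050 + (-148 - 21914))/40506 = (-43050 - 22062)*(1/40506) = -65112*1/40506 = -10852/6751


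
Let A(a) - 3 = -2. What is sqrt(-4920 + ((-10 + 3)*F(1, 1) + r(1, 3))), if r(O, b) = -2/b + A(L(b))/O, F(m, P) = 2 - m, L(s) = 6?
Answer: 2*I*sqrt(11085)/3 ≈ 70.19*I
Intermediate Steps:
A(a) = 1 (A(a) = 3 - 2 = 1)
r(O, b) = 1/O - 2/b (r(O, b) = -2/b + 1/O = 1/O - 2/b)
sqrt(-4920 + ((-10 + 3)*F(1, 1) + r(1, 3))) = sqrt(-4920 + ((-10 + 3)*(2 - 1*1) + (1/1 - 2/3))) = sqrt(-4920 + (-7*(2 - 1) + (1 - 2*1/3))) = sqrt(-4920 + (-7*1 + (1 - 2/3))) = sqrt(-4920 + (-7 + 1/3)) = sqrt(-4920 - 20/3) = sqrt(-14780/3) = 2*I*sqrt(11085)/3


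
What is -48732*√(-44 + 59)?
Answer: -48732*√15 ≈ -1.8874e+5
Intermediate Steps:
-48732*√(-44 + 59) = -48732*√15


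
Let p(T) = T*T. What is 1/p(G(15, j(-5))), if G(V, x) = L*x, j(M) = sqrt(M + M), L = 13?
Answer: -1/1690 ≈ -0.00059172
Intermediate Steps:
j(M) = sqrt(2)*sqrt(M) (j(M) = sqrt(2*M) = sqrt(2)*sqrt(M))
G(V, x) = 13*x
p(T) = T**2
1/p(G(15, j(-5))) = 1/((13*(sqrt(2)*sqrt(-5)))**2) = 1/((13*(sqrt(2)*(I*sqrt(5))))**2) = 1/((13*(I*sqrt(10)))**2) = 1/((13*I*sqrt(10))**2) = 1/(-1690) = -1/1690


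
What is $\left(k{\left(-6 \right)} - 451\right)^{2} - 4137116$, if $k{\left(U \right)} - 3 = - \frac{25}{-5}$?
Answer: $-3940867$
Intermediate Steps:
$k{\left(U \right)} = 8$ ($k{\left(U \right)} = 3 - \frac{25}{-5} = 3 - -5 = 3 + 5 = 8$)
$\left(k{\left(-6 \right)} - 451\right)^{2} - 4137116 = \left(8 - 451\right)^{2} - 4137116 = \left(-443\right)^{2} - 4137116 = 196249 - 4137116 = -3940867$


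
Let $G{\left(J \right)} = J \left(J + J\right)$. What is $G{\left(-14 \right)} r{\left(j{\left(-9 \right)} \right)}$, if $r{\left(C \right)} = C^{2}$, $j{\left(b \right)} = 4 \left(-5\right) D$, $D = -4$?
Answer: $2508800$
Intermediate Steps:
$G{\left(J \right)} = 2 J^{2}$ ($G{\left(J \right)} = J 2 J = 2 J^{2}$)
$j{\left(b \right)} = 80$ ($j{\left(b \right)} = 4 \left(-5\right) \left(-4\right) = \left(-20\right) \left(-4\right) = 80$)
$G{\left(-14 \right)} r{\left(j{\left(-9 \right)} \right)} = 2 \left(-14\right)^{2} \cdot 80^{2} = 2 \cdot 196 \cdot 6400 = 392 \cdot 6400 = 2508800$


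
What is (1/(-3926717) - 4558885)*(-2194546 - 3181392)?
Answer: 96237091925439002148/3926717 ≈ 2.4508e+13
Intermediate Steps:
(1/(-3926717) - 4558885)*(-2194546 - 3181392) = (-1/3926717 - 4558885)*(-5375938) = -17901451230546/3926717*(-5375938) = 96237091925439002148/3926717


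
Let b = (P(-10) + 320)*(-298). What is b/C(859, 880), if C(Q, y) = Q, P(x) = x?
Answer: -92380/859 ≈ -107.54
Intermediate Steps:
b = -92380 (b = (-10 + 320)*(-298) = 310*(-298) = -92380)
b/C(859, 880) = -92380/859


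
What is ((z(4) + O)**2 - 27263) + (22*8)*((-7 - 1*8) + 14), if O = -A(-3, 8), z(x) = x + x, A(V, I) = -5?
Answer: -27270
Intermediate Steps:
z(x) = 2*x
O = 5 (O = -1*(-5) = 5)
((z(4) + O)**2 - 27263) + (22*8)*((-7 - 1*8) + 14) = ((2*4 + 5)**2 - 27263) + (22*8)*((-7 - 1*8) + 14) = ((8 + 5)**2 - 27263) + 176*((-7 - 8) + 14) = (13**2 - 27263) + 176*(-15 + 14) = (169 - 27263) + 176*(-1) = -27094 - 176 = -27270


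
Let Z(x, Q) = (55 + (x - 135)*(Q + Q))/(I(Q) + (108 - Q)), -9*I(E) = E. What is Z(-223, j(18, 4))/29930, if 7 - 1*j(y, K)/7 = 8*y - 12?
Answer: 1127799/58195892 ≈ 0.019379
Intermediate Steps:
I(E) = -E/9
j(y, K) = 133 - 56*y (j(y, K) = 49 - 7*(8*y - 12) = 49 - 7*(-12 + 8*y) = 49 + (84 - 56*y) = 133 - 56*y)
Z(x, Q) = (55 + 2*Q*(-135 + x))/(108 - 10*Q/9) (Z(x, Q) = (55 + (x - 135)*(Q + Q))/(-Q/9 + (108 - Q)) = (55 + (-135 + x)*(2*Q))/(108 - 10*Q/9) = (55 + 2*Q*(-135 + x))/(108 - 10*Q/9))
Z(-223, j(18, 4))/29930 = (9*(-55 + 270*(133 - 56*18) - 2*(133 - 56*18)*(-223))/(2*(-486 + 5*(133 - 56*18))))/29930 = (9*(-55 + 270*(133 - 1008) - 2*(133 - 1008)*(-223))/(2*(-486 + 5*(133 - 1008))))*(1/29930) = (9*(-55 + 270*(-875) - 2*(-875)*(-223))/(2*(-486 + 5*(-875))))*(1/29930) = (9*(-55 - 236250 - 390250)/(2*(-486 - 4375)))*(1/29930) = ((9/2)*(-626555)/(-4861))*(1/29930) = ((9/2)*(-1/4861)*(-626555))*(1/29930) = (5638995/9722)*(1/29930) = 1127799/58195892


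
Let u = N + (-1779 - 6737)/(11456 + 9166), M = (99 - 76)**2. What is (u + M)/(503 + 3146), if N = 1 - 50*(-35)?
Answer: 23504822/37624839 ≈ 0.62472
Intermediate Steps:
M = 529 (M = 23**2 = 529)
N = 1751 (N = 1 + 1750 = 1751)
u = 18050303/10311 (u = 1751 + (-1779 - 6737)/(11456 + 9166) = 1751 - 8516/20622 = 1751 - 8516*1/20622 = 1751 - 4258/10311 = 18050303/10311 ≈ 1750.6)
(u + M)/(503 + 3146) = (18050303/10311 + 529)/(503 + 3146) = (23504822/10311)/3649 = (23504822/10311)*(1/3649) = 23504822/37624839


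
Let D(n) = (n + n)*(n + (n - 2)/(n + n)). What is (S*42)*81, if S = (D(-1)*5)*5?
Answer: -85050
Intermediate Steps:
D(n) = 2*n*(n + (-2 + n)/(2*n)) (D(n) = (2*n)*(n + (-2 + n)/((2*n))) = (2*n)*(n + (-2 + n)*(1/(2*n))) = (2*n)*(n + (-2 + n)/(2*n)) = 2*n*(n + (-2 + n)/(2*n)))
S = -25 (S = ((-2 - 1 + 2*(-1)²)*5)*5 = ((-2 - 1 + 2*1)*5)*5 = ((-2 - 1 + 2)*5)*5 = -1*5*5 = -5*5 = -25)
(S*42)*81 = -25*42*81 = -1050*81 = -85050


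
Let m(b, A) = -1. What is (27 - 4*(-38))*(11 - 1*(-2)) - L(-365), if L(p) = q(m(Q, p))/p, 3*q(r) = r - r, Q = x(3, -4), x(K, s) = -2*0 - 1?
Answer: 2327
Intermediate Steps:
x(K, s) = -1 (x(K, s) = 0 - 1 = -1)
Q = -1
q(r) = 0 (q(r) = (r - r)/3 = (⅓)*0 = 0)
L(p) = 0 (L(p) = 0/p = 0)
(27 - 4*(-38))*(11 - 1*(-2)) - L(-365) = (27 - 4*(-38))*(11 - 1*(-2)) - 1*0 = (27 + 152)*(11 + 2) + 0 = 179*13 + 0 = 2327 + 0 = 2327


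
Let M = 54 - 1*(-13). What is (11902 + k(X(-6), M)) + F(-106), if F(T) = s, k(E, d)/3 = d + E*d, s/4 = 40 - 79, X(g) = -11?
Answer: 9736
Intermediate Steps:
M = 67 (M = 54 + 13 = 67)
s = -156 (s = 4*(40 - 79) = 4*(-39) = -156)
k(E, d) = 3*d + 3*E*d (k(E, d) = 3*(d + E*d) = 3*d + 3*E*d)
F(T) = -156
(11902 + k(X(-6), M)) + F(-106) = (11902 + 3*67*(1 - 11)) - 156 = (11902 + 3*67*(-10)) - 156 = (11902 - 2010) - 156 = 9892 - 156 = 9736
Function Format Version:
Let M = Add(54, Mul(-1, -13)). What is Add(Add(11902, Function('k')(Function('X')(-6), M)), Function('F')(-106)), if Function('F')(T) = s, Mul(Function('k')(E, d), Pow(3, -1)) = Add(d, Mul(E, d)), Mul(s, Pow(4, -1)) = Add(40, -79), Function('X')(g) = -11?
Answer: 9736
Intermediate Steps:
M = 67 (M = Add(54, 13) = 67)
s = -156 (s = Mul(4, Add(40, -79)) = Mul(4, -39) = -156)
Function('k')(E, d) = Add(Mul(3, d), Mul(3, E, d)) (Function('k')(E, d) = Mul(3, Add(d, Mul(E, d))) = Add(Mul(3, d), Mul(3, E, d)))
Function('F')(T) = -156
Add(Add(11902, Function('k')(Function('X')(-6), M)), Function('F')(-106)) = Add(Add(11902, Mul(3, 67, Add(1, -11))), -156) = Add(Add(11902, Mul(3, 67, -10)), -156) = Add(Add(11902, -2010), -156) = Add(9892, -156) = 9736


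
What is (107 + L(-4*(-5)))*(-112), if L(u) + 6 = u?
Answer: -13552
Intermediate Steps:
L(u) = -6 + u
(107 + L(-4*(-5)))*(-112) = (107 + (-6 - 4*(-5)))*(-112) = (107 + (-6 + 20))*(-112) = (107 + 14)*(-112) = 121*(-112) = -13552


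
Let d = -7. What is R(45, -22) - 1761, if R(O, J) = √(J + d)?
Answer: -1761 + I*√29 ≈ -1761.0 + 5.3852*I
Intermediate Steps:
R(O, J) = √(-7 + J) (R(O, J) = √(J - 7) = √(-7 + J))
R(45, -22) - 1761 = √(-7 - 22) - 1761 = √(-29) - 1761 = I*√29 - 1761 = -1761 + I*√29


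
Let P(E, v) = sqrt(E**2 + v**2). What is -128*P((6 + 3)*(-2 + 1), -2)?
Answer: -128*sqrt(85) ≈ -1180.1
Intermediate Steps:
-128*P((6 + 3)*(-2 + 1), -2) = -128*sqrt(((6 + 3)*(-2 + 1))**2 + (-2)**2) = -128*sqrt((9*(-1))**2 + 4) = -128*sqrt((-9)**2 + 4) = -128*sqrt(81 + 4) = -128*sqrt(85)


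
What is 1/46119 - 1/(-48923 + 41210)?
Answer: 17944/118571949 ≈ 0.00015133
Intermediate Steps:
1/46119 - 1/(-48923 + 41210) = 1/46119 - 1/(-7713) = 1/46119 - 1*(-1/7713) = 1/46119 + 1/7713 = 17944/118571949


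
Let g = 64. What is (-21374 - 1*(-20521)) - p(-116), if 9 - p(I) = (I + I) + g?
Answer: -1030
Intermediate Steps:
p(I) = -55 - 2*I (p(I) = 9 - ((I + I) + 64) = 9 - (2*I + 64) = 9 - (64 + 2*I) = 9 + (-64 - 2*I) = -55 - 2*I)
(-21374 - 1*(-20521)) - p(-116) = (-21374 - 1*(-20521)) - (-55 - 2*(-116)) = (-21374 + 20521) - (-55 + 232) = -853 - 1*177 = -853 - 177 = -1030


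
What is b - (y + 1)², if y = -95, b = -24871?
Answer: -33707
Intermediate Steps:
b - (y + 1)² = -24871 - (-95 + 1)² = -24871 - 1*(-94)² = -24871 - 1*8836 = -24871 - 8836 = -33707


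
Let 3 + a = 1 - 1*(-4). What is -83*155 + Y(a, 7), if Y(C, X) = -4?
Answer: -12869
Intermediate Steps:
a = 2 (a = -3 + (1 - 1*(-4)) = -3 + (1 + 4) = -3 + 5 = 2)
-83*155 + Y(a, 7) = -83*155 - 4 = -12865 - 4 = -12869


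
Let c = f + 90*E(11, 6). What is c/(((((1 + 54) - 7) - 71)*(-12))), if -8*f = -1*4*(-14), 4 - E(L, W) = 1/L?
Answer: 3793/3036 ≈ 1.2493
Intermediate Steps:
E(L, W) = 4 - 1/L
f = -7 (f = -(-1*4)*(-14)/8 = -(-1)*(-14)/2 = -⅛*56 = -7)
c = 3793/11 (c = -7 + 90*(4 - 1/11) = -7 + 90*(43/11) = -7 + 3870/11 = 3793/11 ≈ 344.82)
c/(((((1 + 54) - 7) - 71)*(-12))) = 3793/(11*(((((1 + 54) - 7) - 71)*(-12)))) = 3793/(11*((((55 - 7) - 71)*(-12)))) = 3793/(11*(((48 - 71)*(-12)))) = 3793/(11*((-23*(-12)))) = (3793/11)/276 = (3793/11)*(1/276) = 3793/3036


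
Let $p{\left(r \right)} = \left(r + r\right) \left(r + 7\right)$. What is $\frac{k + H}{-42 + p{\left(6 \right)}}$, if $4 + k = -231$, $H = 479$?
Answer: $\frac{122}{57} \approx 2.1404$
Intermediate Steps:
$p{\left(r \right)} = 2 r \left(7 + r\right)$
$k = -235$ ($k = -4 - 231 = -235$)
$\frac{k + H}{-42 + p{\left(6 \right)}} = \frac{-235 + 479}{-42 + 2 \cdot 6 \left(7 + 6\right)} = \frac{244}{-42 + 2 \cdot 6 \cdot 13} = \frac{244}{-42 + 156} = \frac{244}{114} = 244 \cdot \frac{1}{114} = \frac{122}{57}$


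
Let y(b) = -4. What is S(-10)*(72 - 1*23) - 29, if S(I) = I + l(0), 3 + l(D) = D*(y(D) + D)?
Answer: -666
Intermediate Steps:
l(D) = -3 + D*(-4 + D)
S(I) = -3 + I (S(I) = I + (-3 + 0² - 4*0) = I + (-3 + 0 + 0) = I - 3 = -3 + I)
S(-10)*(72 - 1*23) - 29 = (-3 - 10)*(72 - 1*23) - 29 = -13*(72 - 23) - 29 = -13*49 - 29 = -637 - 29 = -666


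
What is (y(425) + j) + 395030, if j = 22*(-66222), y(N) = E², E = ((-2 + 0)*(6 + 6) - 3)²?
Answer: -530413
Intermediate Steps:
E = 729 (E = (-2*12 - 3)² = (-24 - 3)² = (-27)² = 729)
y(N) = 531441 (y(N) = 729² = 531441)
j = -1456884
(y(425) + j) + 395030 = (531441 - 1456884) + 395030 = -925443 + 395030 = -530413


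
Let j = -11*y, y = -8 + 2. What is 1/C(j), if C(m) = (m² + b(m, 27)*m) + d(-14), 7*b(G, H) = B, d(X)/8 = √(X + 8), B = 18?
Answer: 1155/5227298 - 49*I*√6/125455152 ≈ 0.00022096 - 9.5672e-7*I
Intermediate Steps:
y = -6
d(X) = 8*√(8 + X) (d(X) = 8*√(X + 8) = 8*√(8 + X))
b(G, H) = 18/7 (b(G, H) = (⅐)*18 = 18/7)
j = 66 (j = -11*(-6) = 66)
C(m) = m² + 18*m/7 + 8*I*√6 (C(m) = (m² + 18*m/7) + 8*√(8 - 14) = (m² + 18*m/7) + 8*√(-6) = (m² + 18*m/7) + 8*(I*√6) = (m² + 18*m/7) + 8*I*√6 = m² + 18*m/7 + 8*I*√6)
1/C(j) = 1/(66² + (18/7)*66 + 8*I*√6) = 1/(4356 + 1188/7 + 8*I*√6) = 1/(31680/7 + 8*I*√6)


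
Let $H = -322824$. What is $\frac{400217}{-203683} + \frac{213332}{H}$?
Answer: $- \frac{43162938641}{16438440198} \approx -2.6257$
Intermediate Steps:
$\frac{400217}{-203683} + \frac{213332}{H} = \frac{400217}{-203683} + \frac{213332}{-322824} = 400217 \left(- \frac{1}{203683}\right) + 213332 \left(- \frac{1}{322824}\right) = - \frac{400217}{203683} - \frac{53333}{80706} = - \frac{43162938641}{16438440198}$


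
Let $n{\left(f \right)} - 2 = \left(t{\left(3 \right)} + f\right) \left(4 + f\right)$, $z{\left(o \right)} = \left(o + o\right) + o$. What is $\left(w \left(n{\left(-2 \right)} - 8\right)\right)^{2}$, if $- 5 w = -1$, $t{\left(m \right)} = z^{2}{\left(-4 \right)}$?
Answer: $\frac{77284}{25} \approx 3091.4$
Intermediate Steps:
$z{\left(o \right)} = 3 o$ ($z{\left(o \right)} = 2 o + o = 3 o$)
$t{\left(m \right)} = 144$ ($t{\left(m \right)} = \left(3 \left(-4\right)\right)^{2} = \left(-12\right)^{2} = 144$)
$w = \frac{1}{5}$ ($w = \left(- \frac{1}{5}\right) \left(-1\right) = \frac{1}{5} \approx 0.2$)
$n{\left(f \right)} = 2 + \left(4 + f\right) \left(144 + f\right)$ ($n{\left(f \right)} = 2 + \left(144 + f\right) \left(4 + f\right) = 2 + \left(4 + f\right) \left(144 + f\right)$)
$\left(w \left(n{\left(-2 \right)} - 8\right)\right)^{2} = \left(\frac{\left(578 + \left(-2\right)^{2} + 148 \left(-2\right)\right) - 8}{5}\right)^{2} = \left(\frac{\left(578 + 4 - 296\right) - 8}{5}\right)^{2} = \left(\frac{286 - 8}{5}\right)^{2} = \left(\frac{1}{5} \cdot 278\right)^{2} = \left(\frac{278}{5}\right)^{2} = \frac{77284}{25}$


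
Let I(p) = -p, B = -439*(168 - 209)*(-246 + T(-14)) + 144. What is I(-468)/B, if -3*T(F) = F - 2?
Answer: -702/6497423 ≈ -0.00010804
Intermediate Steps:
T(F) = 2/3 - F/3 (T(F) = -(F - 2)/3 = -(-2 + F)/3 = 2/3 - F/3)
B = -12994846/3 (B = -439*(168 - 209)*(-246 + (2/3 - 1/3*(-14))) + 144 = -(-17999)*(-246 + (2/3 + 14/3)) + 144 = -(-17999)*(-246 + 16/3) + 144 = -(-17999)*(-722)/3 + 144 = -439*29602/3 + 144 = -12995278/3 + 144 = -12994846/3 ≈ -4.3316e+6)
I(-468)/B = (-1*(-468))/(-12994846/3) = 468*(-3/12994846) = -702/6497423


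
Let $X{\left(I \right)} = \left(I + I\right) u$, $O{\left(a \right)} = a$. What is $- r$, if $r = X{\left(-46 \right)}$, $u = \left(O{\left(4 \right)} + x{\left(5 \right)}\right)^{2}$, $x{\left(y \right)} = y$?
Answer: $7452$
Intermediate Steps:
$u = 81$ ($u = \left(4 + 5\right)^{2} = 9^{2} = 81$)
$X{\left(I \right)} = 162 I$ ($X{\left(I \right)} = \left(I + I\right) 81 = 2 I 81 = 162 I$)
$r = -7452$ ($r = 162 \left(-46\right) = -7452$)
$- r = \left(-1\right) \left(-7452\right) = 7452$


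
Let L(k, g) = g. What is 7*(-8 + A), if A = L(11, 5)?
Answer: -21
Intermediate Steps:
A = 5
7*(-8 + A) = 7*(-8 + 5) = 7*(-3) = -21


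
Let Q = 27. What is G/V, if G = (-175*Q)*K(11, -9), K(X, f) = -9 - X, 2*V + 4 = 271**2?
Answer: 9000/3497 ≈ 2.5736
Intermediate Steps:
V = 73437/2 (V = -2 + (1/2)*271**2 = -2 + (1/2)*73441 = -2 + 73441/2 = 73437/2 ≈ 36719.)
G = 94500 (G = (-175*27)*(-9 - 1*11) = -4725*(-9 - 11) = -4725*(-20) = 94500)
G/V = 94500/(73437/2) = 94500*(2/73437) = 9000/3497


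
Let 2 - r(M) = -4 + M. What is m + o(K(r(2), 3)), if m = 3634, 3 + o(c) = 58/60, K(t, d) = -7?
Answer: 108959/30 ≈ 3632.0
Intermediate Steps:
r(M) = 6 - M (r(M) = 2 - (-4 + M) = 2 + (4 - M) = 6 - M)
o(c) = -61/30 (o(c) = -3 + 58/60 = -3 + 58*(1/60) = -3 + 29/30 = -61/30)
m + o(K(r(2), 3)) = 3634 - 61/30 = 108959/30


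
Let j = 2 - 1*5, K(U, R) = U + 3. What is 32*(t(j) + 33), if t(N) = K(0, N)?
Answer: 1152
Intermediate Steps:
K(U, R) = 3 + U
j = -3 (j = 2 - 5 = -3)
t(N) = 3 (t(N) = 3 + 0 = 3)
32*(t(j) + 33) = 32*(3 + 33) = 32*36 = 1152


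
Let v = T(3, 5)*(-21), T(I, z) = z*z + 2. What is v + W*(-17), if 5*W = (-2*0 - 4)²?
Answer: -3107/5 ≈ -621.40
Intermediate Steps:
T(I, z) = 2 + z² (T(I, z) = z² + 2 = 2 + z²)
W = 16/5 (W = (-2*0 - 4)²/5 = (0 - 4)²/5 = (⅕)*(-4)² = (⅕)*16 = 16/5 ≈ 3.2000)
v = -567 (v = (2 + 5²)*(-21) = (2 + 25)*(-21) = 27*(-21) = -567)
v + W*(-17) = -567 + (16/5)*(-17) = -567 - 272/5 = -3107/5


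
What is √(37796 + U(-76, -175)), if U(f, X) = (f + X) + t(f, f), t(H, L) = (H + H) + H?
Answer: √37317 ≈ 193.18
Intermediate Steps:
t(H, L) = 3*H (t(H, L) = 2*H + H = 3*H)
U(f, X) = X + 4*f (U(f, X) = (f + X) + 3*f = (X + f) + 3*f = X + 4*f)
√(37796 + U(-76, -175)) = √(37796 + (-175 + 4*(-76))) = √(37796 + (-175 - 304)) = √(37796 - 479) = √37317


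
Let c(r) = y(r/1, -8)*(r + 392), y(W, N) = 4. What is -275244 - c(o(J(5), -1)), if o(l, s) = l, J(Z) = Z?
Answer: -276832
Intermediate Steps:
c(r) = 1568 + 4*r (c(r) = 4*(r + 392) = 4*(392 + r) = 1568 + 4*r)
-275244 - c(o(J(5), -1)) = -275244 - (1568 + 4*5) = -275244 - (1568 + 20) = -275244 - 1*1588 = -275244 - 1588 = -276832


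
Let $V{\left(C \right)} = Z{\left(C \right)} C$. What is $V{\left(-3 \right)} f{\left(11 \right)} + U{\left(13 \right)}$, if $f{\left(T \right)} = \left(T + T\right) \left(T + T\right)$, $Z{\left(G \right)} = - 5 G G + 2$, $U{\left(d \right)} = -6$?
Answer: $62430$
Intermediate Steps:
$Z{\left(G \right)} = 2 - 5 G^{2}$ ($Z{\left(G \right)} = - 5 G^{2} + 2 = 2 - 5 G^{2}$)
$V{\left(C \right)} = C \left(2 - 5 C^{2}\right)$ ($V{\left(C \right)} = \left(2 - 5 C^{2}\right) C = C \left(2 - 5 C^{2}\right)$)
$f{\left(T \right)} = 4 T^{2}$ ($f{\left(T \right)} = 2 T 2 T = 4 T^{2}$)
$V{\left(-3 \right)} f{\left(11 \right)} + U{\left(13 \right)} = - 3 \left(2 - 5 \left(-3\right)^{2}\right) 4 \cdot 11^{2} - 6 = - 3 \left(2 - 45\right) 4 \cdot 121 - 6 = - 3 \left(2 - 45\right) 484 - 6 = \left(-3\right) \left(-43\right) 484 - 6 = 129 \cdot 484 - 6 = 62436 - 6 = 62430$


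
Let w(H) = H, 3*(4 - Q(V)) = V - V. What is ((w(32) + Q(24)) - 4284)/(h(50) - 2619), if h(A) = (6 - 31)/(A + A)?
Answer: 16992/10477 ≈ 1.6218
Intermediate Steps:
Q(V) = 4 (Q(V) = 4 - (V - V)/3 = 4 - ⅓*0 = 4 + 0 = 4)
h(A) = -25/(2*A) (h(A) = -25*1/(2*A) = -25/(2*A))
((w(32) + Q(24)) - 4284)/(h(50) - 2619) = ((32 + 4) - 4284)/(-25/2/50 - 2619) = (36 - 4284)/(-25/2*1/50 - 2619) = -4248/(-¼ - 2619) = -4248/(-10477/4) = -4248*(-4/10477) = 16992/10477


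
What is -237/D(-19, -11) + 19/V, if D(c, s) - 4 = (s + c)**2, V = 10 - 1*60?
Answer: -14513/22600 ≈ -0.64217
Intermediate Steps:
V = -50 (V = 10 - 60 = -50)
D(c, s) = 4 + (c + s)**2 (D(c, s) = 4 + (s + c)**2 = 4 + (c + s)**2)
-237/D(-19, -11) + 19/V = -237/(4 + (-19 - 11)**2) + 19/(-50) = -237/(4 + (-30)**2) + 19*(-1/50) = -237/(4 + 900) - 19/50 = -237/904 - 19/50 = -14513/22600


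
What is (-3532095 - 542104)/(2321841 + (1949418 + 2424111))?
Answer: -4074199/6695370 ≈ -0.60851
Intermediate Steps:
(-3532095 - 542104)/(2321841 + (1949418 + 2424111)) = -4074199/(2321841 + 4373529) = -4074199/6695370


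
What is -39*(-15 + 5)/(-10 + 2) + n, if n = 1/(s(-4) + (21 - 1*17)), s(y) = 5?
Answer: -1751/36 ≈ -48.639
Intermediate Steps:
n = ⅑ (n = 1/(5 + (21 - 1*17)) = 1/(5 + (21 - 17)) = 1/(5 + 4) = 1/9 = ⅑ ≈ 0.11111)
-39*(-15 + 5)/(-10 + 2) + n = -39*(-15 + 5)/(-10 + 2) + ⅑ = -(-390)/(-8) + ⅑ = -(-390)*(-1)/8 + ⅑ = -39*5/4 + ⅑ = -195/4 + ⅑ = -1751/36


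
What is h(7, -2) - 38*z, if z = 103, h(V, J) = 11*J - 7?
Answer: -3943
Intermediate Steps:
h(V, J) = -7 + 11*J
h(7, -2) - 38*z = (-7 + 11*(-2)) - 38*103 = (-7 - 22) - 3914 = -29 - 3914 = -3943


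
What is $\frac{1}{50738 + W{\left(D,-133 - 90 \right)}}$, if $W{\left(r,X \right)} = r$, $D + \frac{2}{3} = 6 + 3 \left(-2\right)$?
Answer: $\frac{3}{152212} \approx 1.9709 \cdot 10^{-5}$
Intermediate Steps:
$D = - \frac{2}{3}$ ($D = - \frac{2}{3} + \left(6 + 3 \left(-2\right)\right) = - \frac{2}{3} + \left(6 - 6\right) = - \frac{2}{3} + 0 = - \frac{2}{3} \approx -0.66667$)
$\frac{1}{50738 + W{\left(D,-133 - 90 \right)}} = \frac{1}{50738 - \frac{2}{3}} = \frac{1}{\frac{152212}{3}} = \frac{3}{152212}$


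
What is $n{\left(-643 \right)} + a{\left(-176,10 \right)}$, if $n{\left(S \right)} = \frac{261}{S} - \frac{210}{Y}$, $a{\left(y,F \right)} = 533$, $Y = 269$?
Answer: $\frac{91986172}{172967} \approx 531.81$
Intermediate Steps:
$n{\left(S \right)} = - \frac{210}{269} + \frac{261}{S}$ ($n{\left(S \right)} = \frac{261}{S} - \frac{210}{269} = - \frac{210}{269} + \frac{261}{S}$)
$n{\left(-643 \right)} + a{\left(-176,10 \right)} = \left(- \frac{210}{269} + \frac{261}{-643}\right) + 533 = \left(- \frac{210}{269} + 261 \left(- \frac{1}{643}\right)\right) + 533 = \left(- \frac{210}{269} - \frac{261}{643}\right) + 533 = - \frac{205239}{172967} + 533 = \frac{91986172}{172967}$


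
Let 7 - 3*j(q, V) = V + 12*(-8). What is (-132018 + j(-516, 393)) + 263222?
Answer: 393322/3 ≈ 1.3111e+5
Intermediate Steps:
j(q, V) = 103/3 - V/3 (j(q, V) = 7/3 - (V + 12*(-8))/3 = 7/3 - (V - 96)/3 = 7/3 - (-96 + V)/3 = 7/3 + (32 - V/3) = 103/3 - V/3)
(-132018 + j(-516, 393)) + 263222 = (-132018 + (103/3 - ⅓*393)) + 263222 = (-132018 + (103/3 - 131)) + 263222 = (-132018 - 290/3) + 263222 = -396344/3 + 263222 = 393322/3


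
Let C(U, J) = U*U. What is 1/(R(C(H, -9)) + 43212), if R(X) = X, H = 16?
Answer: 1/43468 ≈ 2.3005e-5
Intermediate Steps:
C(U, J) = U**2
1/(R(C(H, -9)) + 43212) = 1/(16**2 + 43212) = 1/(256 + 43212) = 1/43468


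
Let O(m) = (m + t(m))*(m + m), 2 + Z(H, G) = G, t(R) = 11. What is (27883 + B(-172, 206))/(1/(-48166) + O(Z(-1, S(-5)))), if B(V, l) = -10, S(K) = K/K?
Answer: -447510306/321107 ≈ -1393.6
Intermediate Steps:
S(K) = 1
Z(H, G) = -2 + G
O(m) = 2*m*(11 + m) (O(m) = (m + 11)*(m + m) = (11 + m)*(2*m) = 2*m*(11 + m))
(27883 + B(-172, 206))/(1/(-48166) + O(Z(-1, S(-5)))) = (27883 - 10)/(1/(-48166) + 2*(-2 + 1)*(11 + (-2 + 1))) = 27873/(-1/48166 + 2*(-1)*(11 - 1)) = 27873/(-1/48166 + 2*(-1)*10) = 27873/(-1/48166 - 20) = 27873/(-963321/48166) = 27873*(-48166/963321) = -447510306/321107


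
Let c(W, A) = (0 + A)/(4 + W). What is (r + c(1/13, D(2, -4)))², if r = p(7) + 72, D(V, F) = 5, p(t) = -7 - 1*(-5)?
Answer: 14250625/2809 ≈ 5073.2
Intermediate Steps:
p(t) = -2 (p(t) = -7 + 5 = -2)
c(W, A) = A/(4 + W)
r = 70 (r = -2 + 72 = 70)
(r + c(1/13, D(2, -4)))² = (70 + 5/(4 + 1/13))² = (70 + 5/(53/13))² = (70 + 5*(13/53))² = (70 + 65/53)² = (3775/53)² = 14250625/2809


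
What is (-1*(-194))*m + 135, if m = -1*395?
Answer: -76495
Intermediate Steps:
m = -395
(-1*(-194))*m + 135 = -1*(-194)*(-395) + 135 = 194*(-395) + 135 = -76630 + 135 = -76495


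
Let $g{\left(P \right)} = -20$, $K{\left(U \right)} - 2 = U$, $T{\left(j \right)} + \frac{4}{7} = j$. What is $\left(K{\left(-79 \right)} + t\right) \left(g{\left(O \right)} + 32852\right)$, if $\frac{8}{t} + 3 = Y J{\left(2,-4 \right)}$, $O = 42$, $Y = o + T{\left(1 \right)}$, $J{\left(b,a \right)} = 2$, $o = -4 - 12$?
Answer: $- \frac{606045888}{239} \approx -2.5358 \cdot 10^{6}$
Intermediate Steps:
$T{\left(j \right)} = - \frac{4}{7} + j$
$o = -16$ ($o = -4 - 12 = -16$)
$K{\left(U \right)} = 2 + U$
$Y = - \frac{109}{7}$ ($Y = -16 + \left(- \frac{4}{7} + 1\right) = -16 + \frac{3}{7} = - \frac{109}{7} \approx -15.571$)
$t = - \frac{56}{239}$ ($t = \frac{8}{-3 - \frac{218}{7}} = \frac{8}{- \frac{239}{7}} = 8 \left(- \frac{7}{239}\right) = - \frac{56}{239} \approx -0.23431$)
$\left(K{\left(-79 \right)} + t\right) \left(g{\left(O \right)} + 32852\right) = \left(\left(2 - 79\right) - \frac{56}{239}\right) \left(-20 + 32852\right) = \left(-77 - \frac{56}{239}\right) 32832 = \left(- \frac{18459}{239}\right) 32832 = - \frac{606045888}{239}$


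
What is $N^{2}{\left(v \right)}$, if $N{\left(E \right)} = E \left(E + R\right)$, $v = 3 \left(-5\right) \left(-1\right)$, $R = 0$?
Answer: $50625$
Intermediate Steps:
$v = 15$ ($v = \left(-15\right) \left(-1\right) = 15$)
$N{\left(E \right)} = E^{2}$ ($N{\left(E \right)} = E \left(E + 0\right) = E E = E^{2}$)
$N^{2}{\left(v \right)} = \left(15^{2}\right)^{2} = 225^{2} = 50625$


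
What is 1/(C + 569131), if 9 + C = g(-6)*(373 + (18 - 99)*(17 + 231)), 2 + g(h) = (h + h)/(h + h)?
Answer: 1/588837 ≈ 1.6983e-6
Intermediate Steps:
g(h) = -1 (g(h) = -2 + (h + h)/(h + h) = -2 + (2*h)/((2*h)) = -2 + (2*h)*(1/(2*h)) = -2 + 1 = -1)
C = 19706 (C = -9 - (373 + (18 - 99)*(17 + 231)) = -9 - (373 - 81*248) = -9 - (373 - 20088) = -9 - 1*(-19715) = -9 + 19715 = 19706)
1/(C + 569131) = 1/(19706 + 569131) = 1/588837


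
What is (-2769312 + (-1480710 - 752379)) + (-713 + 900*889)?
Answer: -4203014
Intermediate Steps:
(-2769312 + (-1480710 - 752379)) + (-713 + 900*889) = (-2769312 - 2233089) + (-713 + 800100) = -5002401 + 799387 = -4203014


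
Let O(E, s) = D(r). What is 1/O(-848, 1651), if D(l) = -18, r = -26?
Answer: -1/18 ≈ -0.055556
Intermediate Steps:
O(E, s) = -18
1/O(-848, 1651) = 1/(-18) = -1/18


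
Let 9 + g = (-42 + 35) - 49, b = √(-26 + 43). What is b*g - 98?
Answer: -98 - 65*√17 ≈ -366.00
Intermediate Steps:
b = √17 ≈ 4.1231
g = -65 (g = -9 + ((-42 + 35) - 49) = -9 + (-7 - 49) = -9 - 56 = -65)
b*g - 98 = √17*(-65) - 98 = -65*√17 - 98 = -98 - 65*√17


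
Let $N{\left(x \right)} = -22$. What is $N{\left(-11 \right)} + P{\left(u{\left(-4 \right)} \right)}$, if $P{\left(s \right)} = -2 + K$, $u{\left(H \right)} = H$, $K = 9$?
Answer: $-15$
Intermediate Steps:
$P{\left(s \right)} = 7$ ($P{\left(s \right)} = -2 + 9 = 7$)
$N{\left(-11 \right)} + P{\left(u{\left(-4 \right)} \right)} = -22 + 7 = -15$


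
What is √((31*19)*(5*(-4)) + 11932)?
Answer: 2*√38 ≈ 12.329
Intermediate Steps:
√((31*19)*(5*(-4)) + 11932) = √(589*(-20) + 11932) = √(-11780 + 11932) = √152 = 2*√38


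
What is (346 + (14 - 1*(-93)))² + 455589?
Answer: 660798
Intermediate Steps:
(346 + (14 - 1*(-93)))² + 455589 = (346 + (14 + 93))² + 455589 = (346 + 107)² + 455589 = 453² + 455589 = 205209 + 455589 = 660798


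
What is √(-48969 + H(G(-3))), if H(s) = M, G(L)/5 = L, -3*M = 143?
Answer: 5*I*√17646/3 ≈ 221.4*I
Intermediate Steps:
M = -143/3 (M = -⅓*143 = -143/3 ≈ -47.667)
G(L) = 5*L
H(s) = -143/3
√(-48969 + H(G(-3))) = √(-48969 - 143/3) = √(-147050/3) = 5*I*√17646/3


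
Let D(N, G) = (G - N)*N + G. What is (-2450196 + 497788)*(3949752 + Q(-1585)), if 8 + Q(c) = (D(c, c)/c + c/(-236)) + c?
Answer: -454797504629190/59 ≈ -7.7084e+12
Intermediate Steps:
D(N, G) = G + N*(G - N) (D(N, G) = N*(G - N) + G = G + N*(G - N))
Q(c) = -7 + 235*c/236 (Q(c) = -8 + (((c - c**2 + c*c)/c + c/(-236)) + c) = -8 + (((c - c**2 + c**2)/c + c*(-1/236)) + c) = -8 + ((c/c - c/236) + c) = -8 + ((1 - c/236) + c) = -8 + (1 + 235*c/236) = -7 + 235*c/236)
(-2450196 + 497788)*(3949752 + Q(-1585)) = (-2450196 + 497788)*(3949752 + (-7 + (235/236)*(-1585))) = -1952408*(3949752 + (-7 - 372475/236)) = -1952408*(3949752 - 374127/236) = -1952408*931767345/236 = -454797504629190/59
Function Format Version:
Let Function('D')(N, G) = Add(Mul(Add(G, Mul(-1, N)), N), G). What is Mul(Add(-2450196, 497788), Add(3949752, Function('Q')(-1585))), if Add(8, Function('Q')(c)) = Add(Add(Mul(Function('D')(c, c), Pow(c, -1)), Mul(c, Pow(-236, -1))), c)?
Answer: Rational(-454797504629190, 59) ≈ -7.7084e+12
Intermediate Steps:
Function('D')(N, G) = Add(G, Mul(N, Add(G, Mul(-1, N)))) (Function('D')(N, G) = Add(Mul(N, Add(G, Mul(-1, N))), G) = Add(G, Mul(N, Add(G, Mul(-1, N)))))
Function('Q')(c) = Add(-7, Mul(Rational(235, 236), c)) (Function('Q')(c) = Add(-8, Add(Add(Mul(Add(c, Mul(-1, Pow(c, 2)), Mul(c, c)), Pow(c, -1)), Mul(c, Pow(-236, -1))), c)) = Add(-8, Add(Add(Mul(Add(c, Mul(-1, Pow(c, 2)), Pow(c, 2)), Pow(c, -1)), Mul(c, Rational(-1, 236))), c)) = Add(-8, Add(Add(Mul(c, Pow(c, -1)), Mul(Rational(-1, 236), c)), c)) = Add(-8, Add(Add(1, Mul(Rational(-1, 236), c)), c)) = Add(-8, Add(1, Mul(Rational(235, 236), c))) = Add(-7, Mul(Rational(235, 236), c)))
Mul(Add(-2450196, 497788), Add(3949752, Function('Q')(-1585))) = Mul(Add(-2450196, 497788), Add(3949752, Add(-7, Mul(Rational(235, 236), -1585)))) = Mul(-1952408, Add(3949752, Add(-7, Rational(-372475, 236)))) = Mul(-1952408, Add(3949752, Rational(-374127, 236))) = Mul(-1952408, Rational(931767345, 236)) = Rational(-454797504629190, 59)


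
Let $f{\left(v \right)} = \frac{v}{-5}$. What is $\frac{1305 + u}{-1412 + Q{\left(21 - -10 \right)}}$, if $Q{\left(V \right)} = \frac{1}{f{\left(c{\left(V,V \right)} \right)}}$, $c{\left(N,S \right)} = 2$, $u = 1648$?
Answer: $- \frac{5906}{2829} \approx -2.0877$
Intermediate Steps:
$f{\left(v \right)} = - \frac{v}{5}$ ($f{\left(v \right)} = v \left(- \frac{1}{5}\right) = - \frac{v}{5}$)
$Q{\left(V \right)} = - \frac{5}{2}$ ($Q{\left(V \right)} = \frac{1}{\left(- \frac{1}{5}\right) 2} = \frac{1}{- \frac{2}{5}} = - \frac{5}{2}$)
$\frac{1305 + u}{-1412 + Q{\left(21 - -10 \right)}} = \frac{1305 + 1648}{-1412 - \frac{5}{2}} = \frac{2953}{- \frac{2829}{2}} = 2953 \left(- \frac{2}{2829}\right) = - \frac{5906}{2829}$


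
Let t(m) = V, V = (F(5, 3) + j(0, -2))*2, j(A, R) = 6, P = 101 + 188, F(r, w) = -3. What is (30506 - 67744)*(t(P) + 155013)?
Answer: -5772597522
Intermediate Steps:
P = 289
V = 6 (V = (-3 + 6)*2 = 3*2 = 6)
t(m) = 6
(30506 - 67744)*(t(P) + 155013) = (30506 - 67744)*(6 + 155013) = -37238*155019 = -5772597522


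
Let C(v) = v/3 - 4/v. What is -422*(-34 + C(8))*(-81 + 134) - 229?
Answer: 2135266/3 ≈ 7.1176e+5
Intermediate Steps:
C(v) = -4/v + v/3 (C(v) = v*(⅓) - 4/v = v/3 - 4/v = -4/v + v/3)
-422*(-34 + C(8))*(-81 + 134) - 229 = -422*(-34 + (-4/8 + (⅓)*8))*(-81 + 134) - 229 = -422*(-34 + (-4*⅛ + 8/3))*53 - 229 = -422*(-34 + (-½ + 8/3))*53 - 229 = -422*(-34 + 13/6)*53 - 229 = -(-40301)*53/3 - 229 = -422*(-10123/6) - 229 = 2135953/3 - 229 = 2135266/3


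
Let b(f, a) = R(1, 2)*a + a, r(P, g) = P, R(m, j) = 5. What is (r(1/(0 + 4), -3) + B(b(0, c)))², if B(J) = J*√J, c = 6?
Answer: 748225/16 ≈ 46764.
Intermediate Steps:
b(f, a) = 6*a (b(f, a) = 5*a + a = 6*a)
B(J) = J^(3/2)
(r(1/(0 + 4), -3) + B(b(0, c)))² = (1/(0 + 4) + (6*6)^(3/2))² = (1/4 + 36^(3/2))² = (¼ + 216)² = (865/4)² = 748225/16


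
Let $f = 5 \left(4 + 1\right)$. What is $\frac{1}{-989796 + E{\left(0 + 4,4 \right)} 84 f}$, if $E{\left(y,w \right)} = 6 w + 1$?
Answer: $- \frac{1}{937296} \approx -1.0669 \cdot 10^{-6}$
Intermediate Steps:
$E{\left(y,w \right)} = 1 + 6 w$
$f = 25$ ($f = 5 \cdot 5 = 25$)
$\frac{1}{-989796 + E{\left(0 + 4,4 \right)} 84 f} = \frac{1}{-989796 + \left(1 + 6 \cdot 4\right) 84 \cdot 25} = \frac{1}{-989796 + \left(1 + 24\right) 84 \cdot 25} = \frac{1}{-989796 + 25 \cdot 84 \cdot 25} = \frac{1}{-989796 + 2100 \cdot 25} = \frac{1}{-989796 + 52500} = \frac{1}{-937296} = - \frac{1}{937296}$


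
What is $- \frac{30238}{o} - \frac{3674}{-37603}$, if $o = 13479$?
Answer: $- \frac{1087517668}{506850837} \approx -2.1456$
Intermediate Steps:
$- \frac{30238}{o} - \frac{3674}{-37603} = - \frac{30238}{13479} - \frac{3674}{-37603} = \left(-30238\right) \frac{1}{13479} - - \frac{3674}{37603} = - \frac{30238}{13479} + \frac{3674}{37603} = - \frac{1087517668}{506850837}$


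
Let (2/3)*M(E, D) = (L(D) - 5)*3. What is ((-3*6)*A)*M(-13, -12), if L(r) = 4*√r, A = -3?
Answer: -1215 + 1944*I*√3 ≈ -1215.0 + 3367.1*I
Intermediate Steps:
M(E, D) = -45/2 + 18*√D (M(E, D) = 3*((4*√D - 5)*3)/2 = 3*((-5 + 4*√D)*3)/2 = 3*(-15 + 12*√D)/2 = -45/2 + 18*√D)
((-3*6)*A)*M(-13, -12) = (-3*6*(-3))*(-45/2 + 18*√(-12)) = (-18*(-3))*(-45/2 + 18*(2*I*√3)) = 54*(-45/2 + 36*I*√3) = -1215 + 1944*I*√3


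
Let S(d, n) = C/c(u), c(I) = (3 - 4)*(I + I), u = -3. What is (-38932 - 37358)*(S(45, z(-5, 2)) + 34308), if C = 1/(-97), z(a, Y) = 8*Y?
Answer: -253883647325/97 ≈ -2.6174e+9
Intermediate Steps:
c(I) = -2*I
C = -1/97 ≈ -0.010309
S(d, n) = -1/582 (S(d, n) = -1/(97*((-2*(-3)))) = -1/97/6 = -1/97*⅙ = -1/582)
(-38932 - 37358)*(S(45, z(-5, 2)) + 34308) = (-38932 - 37358)*(-1/582 + 34308) = -76290*19967255/582 = -253883647325/97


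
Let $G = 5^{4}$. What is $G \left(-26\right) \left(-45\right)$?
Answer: $731250$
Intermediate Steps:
$G = 625$
$G \left(-26\right) \left(-45\right) = 625 \left(-26\right) \left(-45\right) = \left(-16250\right) \left(-45\right) = 731250$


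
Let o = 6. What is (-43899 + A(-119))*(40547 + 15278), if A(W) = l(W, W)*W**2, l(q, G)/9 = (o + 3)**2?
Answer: 573851412750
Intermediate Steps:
l(q, G) = 729 (l(q, G) = 9*(6 + 3)**2 = 9*9**2 = 9*81 = 729)
A(W) = 729*W**2
(-43899 + A(-119))*(40547 + 15278) = (-43899 + 729*(-119)**2)*(40547 + 15278) = (-43899 + 729*14161)*55825 = (-43899 + 10323369)*55825 = 10279470*55825 = 573851412750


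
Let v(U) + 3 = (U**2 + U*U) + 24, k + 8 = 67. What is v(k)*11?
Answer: 76813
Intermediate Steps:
k = 59 (k = -8 + 67 = 59)
v(U) = 21 + 2*U**2 (v(U) = -3 + ((U**2 + U*U) + 24) = -3 + ((U**2 + U**2) + 24) = -3 + (2*U**2 + 24) = -3 + (24 + 2*U**2) = 21 + 2*U**2)
v(k)*11 = (21 + 2*59**2)*11 = (21 + 2*3481)*11 = (21 + 6962)*11 = 6983*11 = 76813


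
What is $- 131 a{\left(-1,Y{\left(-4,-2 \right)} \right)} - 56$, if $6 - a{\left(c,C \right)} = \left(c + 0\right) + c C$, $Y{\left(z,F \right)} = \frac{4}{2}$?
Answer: $-1235$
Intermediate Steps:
$Y{\left(z,F \right)} = 2$ ($Y{\left(z,F \right)} = 4 \cdot \frac{1}{2} = 2$)
$a{\left(c,C \right)} = 6 - c - C c$ ($a{\left(c,C \right)} = 6 - \left(\left(c + 0\right) + c C\right) = 6 - \left(c + C c\right) = 6 - c - C c$)
$- 131 a{\left(-1,Y{\left(-4,-2 \right)} \right)} - 56 = - 131 \left(6 - -1 - 2 \left(-1\right)\right) - 56 = - 131 \left(6 + 1 + 2\right) - 56 = \left(-131\right) 9 - 56 = -1179 - 56 = -1235$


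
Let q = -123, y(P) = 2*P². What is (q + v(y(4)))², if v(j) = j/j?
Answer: 14884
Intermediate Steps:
v(j) = 1
(q + v(y(4)))² = (-123 + 1)² = (-122)² = 14884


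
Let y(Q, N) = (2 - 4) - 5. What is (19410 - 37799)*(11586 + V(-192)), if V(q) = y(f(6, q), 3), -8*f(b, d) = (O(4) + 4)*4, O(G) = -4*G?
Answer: -212926231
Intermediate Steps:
f(b, d) = 6 (f(b, d) = -(-4*4 + 4)*4/8 = -(-16 + 4)*4/8 = -(-3)*4/2 = -⅛*(-48) = 6)
y(Q, N) = -7 (y(Q, N) = -2 - 5 = -7)
V(q) = -7
(19410 - 37799)*(11586 + V(-192)) = (19410 - 37799)*(11586 - 7) = -18389*11579 = -212926231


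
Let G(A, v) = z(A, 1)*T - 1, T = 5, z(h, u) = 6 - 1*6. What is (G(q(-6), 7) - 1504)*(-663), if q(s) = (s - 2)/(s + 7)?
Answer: 997815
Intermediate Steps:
z(h, u) = 0 (z(h, u) = 6 - 6 = 0)
q(s) = (-2 + s)/(7 + s)
G(A, v) = -1 (G(A, v) = 0*5 - 1 = 0 - 1 = -1)
(G(q(-6), 7) - 1504)*(-663) = (-1 - 1504)*(-663) = -1505*(-663) = 997815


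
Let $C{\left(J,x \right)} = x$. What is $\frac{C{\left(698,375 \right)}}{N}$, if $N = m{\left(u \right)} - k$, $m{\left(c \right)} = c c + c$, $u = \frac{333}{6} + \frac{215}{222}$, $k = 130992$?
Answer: $- \frac{924075}{314793772} \approx -0.0029355$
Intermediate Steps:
$u = \frac{6268}{111}$ ($u = 333 \cdot \frac{1}{6} + 215 \cdot \frac{1}{222} = \frac{111}{2} + \frac{215}{222} = \frac{6268}{111} \approx 56.468$)
$m{\left(c \right)} = c + c^{2}$ ($m{\left(c \right)} = c^{2} + c = c + c^{2}$)
$N = - \frac{1573968860}{12321}$ ($N = \frac{6268 \left(1 + \frac{6268}{111}\right)}{111} - 130992 = \frac{6268}{111} \cdot \frac{6379}{111} - 130992 = \frac{39983572}{12321} - 130992 = - \frac{1573968860}{12321} \approx -1.2775 \cdot 10^{5}$)
$\frac{C{\left(698,375 \right)}}{N} = \frac{375}{- \frac{1573968860}{12321}} = 375 \left(- \frac{12321}{1573968860}\right) = - \frac{924075}{314793772}$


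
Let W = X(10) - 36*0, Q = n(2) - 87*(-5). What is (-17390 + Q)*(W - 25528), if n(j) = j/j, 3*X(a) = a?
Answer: 1298235596/3 ≈ 4.3274e+8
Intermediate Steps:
X(a) = a/3
n(j) = 1
Q = 436 (Q = 1 - 87*(-5) = 1 + 435 = 436)
W = 10/3 (W = (⅓)*10 - 36*0 = 10/3 + 0 = 10/3 ≈ 3.3333)
(-17390 + Q)*(W - 25528) = (-17390 + 436)*(10/3 - 25528) = -16954*(-76574/3) = 1298235596/3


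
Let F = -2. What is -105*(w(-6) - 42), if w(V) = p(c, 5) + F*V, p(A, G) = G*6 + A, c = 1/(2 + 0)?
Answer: -105/2 ≈ -52.500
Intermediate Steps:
c = ½ (c = 1/2 = ½ ≈ 0.50000)
p(A, G) = A + 6*G (p(A, G) = 6*G + A = A + 6*G)
w(V) = 61/2 - 2*V (w(V) = (½ + 6*5) - 2*V = (½ + 30) - 2*V = 61/2 - 2*V)
-105*(w(-6) - 42) = -105*((61/2 - 2*(-6)) - 42) = -105*((61/2 + 12) - 42) = -105*(85/2 - 42) = -105*½ = -105/2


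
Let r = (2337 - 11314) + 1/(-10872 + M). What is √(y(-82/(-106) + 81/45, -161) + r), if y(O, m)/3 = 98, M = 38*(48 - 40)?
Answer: I*√242435058690/5284 ≈ 93.183*I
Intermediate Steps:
M = 304 (M = 38*8 = 304)
r = -94868937/10568 (r = (2337 - 11314) + 1/(-10872 + 304) = -8977 + 1/(-10568) = -8977 - 1/10568 = -94868937/10568 ≈ -8977.0)
y(O, m) = 294 (y(O, m) = 3*98 = 294)
√(y(-82/(-106) + 81/45, -161) + r) = √(294 - 94868937/10568) = √(-91761945/10568) = I*√242435058690/5284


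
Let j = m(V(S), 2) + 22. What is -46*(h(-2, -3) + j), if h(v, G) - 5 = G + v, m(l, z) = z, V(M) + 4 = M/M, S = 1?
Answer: -1104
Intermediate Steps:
V(M) = -3 (V(M) = -4 + M/M = -4 + 1 = -3)
h(v, G) = 5 + G + v (h(v, G) = 5 + (G + v) = 5 + G + v)
j = 24 (j = 2 + 22 = 24)
-46*(h(-2, -3) + j) = -46*((5 - 3 - 2) + 24) = -46*(0 + 24) = -46*24 = -1104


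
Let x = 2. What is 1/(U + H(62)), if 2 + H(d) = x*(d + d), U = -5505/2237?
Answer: 2237/544797 ≈ 0.0041061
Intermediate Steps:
U = -5505/2237 (U = -5505*1/2237 = -5505/2237 ≈ -2.4609)
H(d) = -2 + 4*d (H(d) = -2 + 2*(d + d) = -2 + 2*(2*d) = -2 + 4*d)
1/(U + H(62)) = 1/(-5505/2237 + (-2 + 4*62)) = 1/(-5505/2237 + (-2 + 248)) = 1/(-5505/2237 + 246) = 1/(544797/2237) = 2237/544797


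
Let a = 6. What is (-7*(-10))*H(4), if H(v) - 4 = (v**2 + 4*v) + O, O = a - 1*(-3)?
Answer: 3150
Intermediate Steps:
O = 9 (O = 6 - 1*(-3) = 6 + 3 = 9)
H(v) = 13 + v**2 + 4*v (H(v) = 4 + ((v**2 + 4*v) + 9) = 4 + (9 + v**2 + 4*v) = 13 + v**2 + 4*v)
(-7*(-10))*H(4) = (-7*(-10))*(13 + 4**2 + 4*4) = 70*(13 + 16 + 16) = 70*45 = 3150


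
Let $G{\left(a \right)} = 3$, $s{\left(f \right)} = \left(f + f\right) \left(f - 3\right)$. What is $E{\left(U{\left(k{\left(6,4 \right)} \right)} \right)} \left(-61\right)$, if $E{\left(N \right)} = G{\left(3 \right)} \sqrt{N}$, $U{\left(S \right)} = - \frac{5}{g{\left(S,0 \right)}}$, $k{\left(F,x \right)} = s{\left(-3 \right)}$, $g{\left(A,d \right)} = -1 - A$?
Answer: $- \frac{183 \sqrt{185}}{37} \approx -67.272$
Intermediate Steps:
$s{\left(f \right)} = 2 f \left(-3 + f\right)$
$k{\left(F,x \right)} = 36$ ($k{\left(F,x \right)} = 2 \left(-3\right) \left(-3 - 3\right) = 2 \left(-3\right) \left(-6\right) = 36$)
$U{\left(S \right)} = - \frac{5}{-1 - S}$
$E{\left(N \right)} = 3 \sqrt{N}$
$E{\left(U{\left(k{\left(6,4 \right)} \right)} \right)} \left(-61\right) = 3 \sqrt{\frac{5}{1 + 36}} \left(-61\right) = 3 \sqrt{\frac{5}{37}} \left(-61\right) = 3 \frac{\sqrt{185}}{37} \left(-61\right) = \frac{3 \sqrt{185}}{37} \left(-61\right) = - \frac{183 \sqrt{185}}{37}$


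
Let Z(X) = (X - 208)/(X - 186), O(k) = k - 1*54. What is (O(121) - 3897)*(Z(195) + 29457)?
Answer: -1015333000/9 ≈ -1.1281e+8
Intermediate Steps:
O(k) = -54 + k (O(k) = k - 54 = -54 + k)
Z(X) = (-208 + X)/(-186 + X)
(O(121) - 3897)*(Z(195) + 29457) = ((-54 + 121) - 3897)*((-208 + 195)/(-186 + 195) + 29457) = (67 - 3897)*(-13/9 + 29457) = -3830*((⅑)*(-13) + 29457) = -3830*(-13/9 + 29457) = -3830*265100/9 = -1015333000/9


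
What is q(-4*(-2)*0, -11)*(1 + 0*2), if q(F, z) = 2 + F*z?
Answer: 2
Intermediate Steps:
q(-4*(-2)*0, -11)*(1 + 0*2) = (2 + (-4*(-2)*0)*(-11))*(1 + 0*2) = (2 + (8*0)*(-11))*(1 + 0) = (2 + 0*(-11))*1 = (2 + 0)*1 = 2*1 = 2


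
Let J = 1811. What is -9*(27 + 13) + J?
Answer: 1451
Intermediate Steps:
-9*(27 + 13) + J = -9*(27 + 13) + 1811 = -9*40 + 1811 = -360 + 1811 = 1451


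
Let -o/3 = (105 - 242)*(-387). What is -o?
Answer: 159057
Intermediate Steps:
o = -159057 (o = -3*(105 - 242)*(-387) = -(-411)*(-387) = -3*53019 = -159057)
-o = -1*(-159057) = 159057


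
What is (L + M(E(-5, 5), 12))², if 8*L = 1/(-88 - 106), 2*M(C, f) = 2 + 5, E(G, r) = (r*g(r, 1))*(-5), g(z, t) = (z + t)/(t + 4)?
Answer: 29495761/2408704 ≈ 12.245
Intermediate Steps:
g(z, t) = (t + z)/(4 + t)
E(G, r) = -5*r*(⅕ + r/5) (E(G, r) = (r*((1 + r)/(4 + 1)))*(-5) = (r*((1 + r)/5))*(-5) = (r*(⅕ + r/5))*(-5) = -5*r*(⅕ + r/5))
M(C, f) = 7/2 (M(C, f) = (2 + 5)/2 = (½)*7 = 7/2)
L = -1/1552 (L = 1/(8*(-88 - 106)) = (⅛)/(-194) = (⅛)*(-1/194) = -1/1552 ≈ -0.00064433)
(L + M(E(-5, 5), 12))² = (-1/1552 + 7/2)² = (5431/1552)² = 29495761/2408704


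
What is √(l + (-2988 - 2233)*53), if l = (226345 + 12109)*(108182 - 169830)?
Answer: I*√14700488905 ≈ 1.2125e+5*I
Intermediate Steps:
l = -14700212192 (l = 238454*(-61648) = -14700212192)
√(l + (-2988 - 2233)*53) = √(-14700212192 + (-2988 - 2233)*53) = √(-14700212192 - 5221*53) = √(-14700212192 - 276713) = √(-14700488905) = I*√14700488905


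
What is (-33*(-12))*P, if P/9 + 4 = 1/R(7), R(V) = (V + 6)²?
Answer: -2405700/169 ≈ -14235.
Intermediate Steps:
R(V) = (6 + V)²
P = -6075/169 (P = -36 + 9/((6 + 7)²) = -36 + 9/(13²) = -36 + 9/169 = -6075/169 ≈ -35.947)
(-33*(-12))*P = -33*(-12)*(-6075/169) = 396*(-6075/169) = -2405700/169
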